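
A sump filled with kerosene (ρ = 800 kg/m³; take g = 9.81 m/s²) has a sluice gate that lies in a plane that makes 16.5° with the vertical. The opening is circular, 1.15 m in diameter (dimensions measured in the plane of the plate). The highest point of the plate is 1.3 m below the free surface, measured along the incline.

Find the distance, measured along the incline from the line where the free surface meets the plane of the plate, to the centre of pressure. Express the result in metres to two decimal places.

y_p = 1.92 m

γ = ρg = 800 × 9.81 / 1000 = 7.848 kN/m³.
The plate makes 16.5° with the vertical, i.e. θ = 90° − 16.5° = 73.5° to the horizontal. Measuring y along the incline from the free-surface line, vertical depth h = y·sinθ with sinθ = 0.958820.
The centroid is at the centre, 0.575 m below the top of the plate, so y_c = 1.3 + 0.575 = 1.875 m and h_c = 1.875 × 0.958820 = 1.79779 m.
A = π(0.575)² = 1.03869 m².
Resultant F = γ·h_c·A = 7.848 × 1.79779 × 1.03869 = 14.6549 kN.
I_c = πr⁴/4 = π × 0.575⁴/4 = 0.0858541 m⁴.
Centre of pressure: y_p = y_c + I_c/(y_c·A) = 1.875 + 0.0858541/(1.875 × 1.03869) = 1.875 + 0.0440833 = 1.91908 m along the plane.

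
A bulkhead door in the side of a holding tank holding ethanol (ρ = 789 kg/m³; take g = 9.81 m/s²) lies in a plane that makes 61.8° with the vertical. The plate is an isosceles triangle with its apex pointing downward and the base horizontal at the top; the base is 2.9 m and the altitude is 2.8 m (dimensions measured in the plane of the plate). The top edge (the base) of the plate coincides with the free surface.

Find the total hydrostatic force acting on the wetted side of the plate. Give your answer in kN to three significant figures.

γ = ρg = 789 × 9.81 / 1000 = 7.74009 kN/m³.
The plate makes 61.8° with the vertical, i.e. θ = 90° − 61.8° = 28.2° to the horizontal. Measuring y along the incline from the free-surface line, vertical depth h = y·sinθ with sinθ = 0.472551.
With the apex down, the centroid sits h/3 = 2.8/3 = 0.933333 m below the base (the top edge), so y_c = 0.933333 m and h_c = 0.933333 × 0.472551 = 0.441047 m.
A = ½ × 2.9 × 2.8 = 4.06 m².
Resultant F = γ·h_c·A = 7.74009 × 0.441047 × 4.06 = 13.8598 kN.

F ≈ 13.9 kN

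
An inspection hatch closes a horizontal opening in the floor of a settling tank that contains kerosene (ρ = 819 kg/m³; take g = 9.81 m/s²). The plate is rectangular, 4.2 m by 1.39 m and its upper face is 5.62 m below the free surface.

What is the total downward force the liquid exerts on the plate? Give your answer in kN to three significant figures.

F ≈ 264 kN

γ = ρg = 819 × 9.81 / 1000 = 8.03439 kN/m³.
The plate is horizontal, so pressure is uniform at p = γ·h = 8.03439 × 5.62 = 45.1533 kN/m².
A = 4.2 × 1.39 = 5.838 m².
F = p·A = 45.1533 × 5.838 = 263.605 kN.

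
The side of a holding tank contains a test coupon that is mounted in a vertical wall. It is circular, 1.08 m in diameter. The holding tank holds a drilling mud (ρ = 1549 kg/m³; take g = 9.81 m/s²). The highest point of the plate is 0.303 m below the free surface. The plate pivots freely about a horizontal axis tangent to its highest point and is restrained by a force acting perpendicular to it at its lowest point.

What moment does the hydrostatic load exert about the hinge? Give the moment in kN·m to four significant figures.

γ = ρg = 1549 × 9.81 / 1000 = 15.19569 kN/m³.
The centroid is at the centre, 0.54 m below the top of the plate, so the centroid depth is h_c = 0.303 + 0.54 = 0.843 m.
A = π(0.54)² = 0.916088 m².
Resultant F = γ·h_c·A = 15.19569 × 0.843 × 0.916088 = 11.7351 kN.
I_c = πr⁴/4 = π × 0.54⁴/4 = 0.0667828 m⁴.
Centre of pressure: y_p = y_c + I_c/(y_c·A) = 0.843 + 0.0667828/(0.843 × 0.916088) = 0.843 + 0.0864768 = 0.929477 m along the plane.
The resultant acts 0.54 + 0.0864768 = 0.626477 m (along the plate) below the hinge at the top edge, so the moment about the hinge is M = F × 0.626477 = 11.7351 × 0.626477 = 7.35177 kN·m.

M ≈ 7.352 kN·m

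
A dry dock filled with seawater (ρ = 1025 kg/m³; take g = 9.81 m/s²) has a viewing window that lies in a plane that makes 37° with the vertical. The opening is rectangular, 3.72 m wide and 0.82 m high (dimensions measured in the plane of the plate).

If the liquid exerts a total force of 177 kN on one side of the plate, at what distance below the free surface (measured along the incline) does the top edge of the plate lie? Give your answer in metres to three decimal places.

γ = ρg = 1025 × 9.81 / 1000 = 10.05525 kN/m³.
A = 3.72 × 0.82 = 3.0504 m².
From F = γ·h_c·A, the centroid depth is h_c = 177/(10.05525 × 3.0504) = 5.77063 m.
The plate makes 37° with the vertical, i.e. θ = 90° − 37° = 53° to the horizontal. Measuring y along the incline from the free-surface line, vertical depth h = y·sinθ with sinθ = 0.798636.
Along the incline, y_c = h_c/sinθ = 5.77063/0.798636 = 7.22561 m.
The centroid lies 0.82/2 = 0.41 m below the top edge, so the top edge sits at y_top = 7.22561 − 0.41 = 6.81561 m along the incline.

y_top ≈ 6.816 m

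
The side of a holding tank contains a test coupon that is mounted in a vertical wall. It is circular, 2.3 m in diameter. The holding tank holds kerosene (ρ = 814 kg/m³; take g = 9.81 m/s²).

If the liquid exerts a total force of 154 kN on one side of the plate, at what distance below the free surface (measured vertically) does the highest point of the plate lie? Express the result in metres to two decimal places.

γ = ρg = 814 × 9.81 / 1000 = 7.98534 kN/m³.
A = π(1.15)² = 4.15476 m².
From F = γ·h_c·A, the centroid depth is h_c = 154/(7.98534 × 4.15476) = 4.64175 m.
The centroid is at the centre, 1.15 m below the top of the plate, so the highest point sits at h_top = 4.64175 − 1.15 = 3.49175 m below the surface.

d_top ≈ 3.49 m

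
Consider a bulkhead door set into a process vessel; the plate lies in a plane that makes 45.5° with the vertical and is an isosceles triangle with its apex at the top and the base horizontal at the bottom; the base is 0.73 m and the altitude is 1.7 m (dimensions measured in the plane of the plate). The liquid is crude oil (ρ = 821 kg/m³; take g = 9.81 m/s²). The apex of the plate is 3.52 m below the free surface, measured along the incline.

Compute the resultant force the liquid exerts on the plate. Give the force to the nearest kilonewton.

γ = ρg = 821 × 9.81 / 1000 = 8.05401 kN/m³.
The plate makes 45.5° with the vertical, i.e. θ = 90° − 45.5° = 44.5° to the horizontal. Measuring y along the incline from the free-surface line, vertical depth h = y·sinθ with sinθ = 0.700909.
With the apex up, the centroid sits 2h/3 = 2 × 1.7/3 = 1.13333 m below the apex, so y_c = 3.52 + 1.13333 = 4.65333 m and h_c = 4.65333 × 0.700909 = 3.26156 m.
A = ½ × 0.73 × 1.7 = 0.6205 m².
Resultant F = γ·h_c·A = 8.05401 × 3.26156 × 0.6205 = 16.2997 kN.

F ≈ 16 kN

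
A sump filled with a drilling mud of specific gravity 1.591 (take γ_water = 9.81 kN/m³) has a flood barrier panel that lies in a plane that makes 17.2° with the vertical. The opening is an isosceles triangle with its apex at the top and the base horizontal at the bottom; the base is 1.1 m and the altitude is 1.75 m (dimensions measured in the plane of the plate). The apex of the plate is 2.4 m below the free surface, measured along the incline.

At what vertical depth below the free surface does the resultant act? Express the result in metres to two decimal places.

h_p = 3.45 m

γ = 1.591 × 9.81 = 15.60771 kN/m³.
The plate makes 17.2° with the vertical, i.e. θ = 90° − 17.2° = 72.8° to the horizontal. Measuring y along the incline from the free-surface line, vertical depth h = y·sinθ with sinθ = 0.955278.
With the apex up, the centroid sits 2h/3 = 2 × 1.75/3 = 1.16667 m below the apex, so y_c = 2.4 + 1.16667 = 3.56667 m and h_c = 3.56667 × 0.955278 = 3.40716 m.
A = ½ × 1.1 × 1.75 = 0.9625 m².
Resultant F = γ·h_c·A = 15.60771 × 3.40716 × 0.9625 = 51.1838 kN.
I_c = b·h³/36 = 1.1 × 1.75³/36 = 0.163759 m⁴.
Centre of pressure: y_p = y_c + I_c/(y_c·A) = 3.56667 + 0.163759/(3.56667 × 0.9625) = 3.56667 + 0.0477025 = 3.61437 m along the plane.
Vertically, h_p = y_p·sinθ = 3.61437 × 0.955278 = 3.45273 m.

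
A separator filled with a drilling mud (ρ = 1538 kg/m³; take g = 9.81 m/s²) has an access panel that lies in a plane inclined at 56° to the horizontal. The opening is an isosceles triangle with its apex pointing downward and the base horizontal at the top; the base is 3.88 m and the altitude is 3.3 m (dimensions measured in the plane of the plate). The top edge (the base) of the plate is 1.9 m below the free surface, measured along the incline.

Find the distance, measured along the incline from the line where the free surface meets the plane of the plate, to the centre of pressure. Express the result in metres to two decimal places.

γ = ρg = 1538 × 9.81 / 1000 = 15.08778 kN/m³.
Let θ = 56° be the plate's angle to the horizontal; measure y along the incline from where the plane meets the free surface. Vertical depth h = y·sinθ with sinθ = 0.829038.
With the apex down, the centroid sits h/3 = 3.3/3 = 1.1 m below the base (the top edge), so y_c = 1.9 + 1.1 = 3 m and h_c = 3 × 0.829038 = 2.48711 m.
A = ½ × 3.88 × 3.3 = 6.402 m².
Resultant F = γ·h_c·A = 15.08778 × 2.48711 × 6.402 = 240.235 kN.
I_c = b·h³/36 = 3.88 × 3.3³/36 = 3.87321 m⁴.
Centre of pressure: y_p = y_c + I_c/(y_c·A) = 3 + 3.87321/(3 × 6.402) = 3 + 0.201667 = 3.20167 m along the plane.

y_p = 3.20 m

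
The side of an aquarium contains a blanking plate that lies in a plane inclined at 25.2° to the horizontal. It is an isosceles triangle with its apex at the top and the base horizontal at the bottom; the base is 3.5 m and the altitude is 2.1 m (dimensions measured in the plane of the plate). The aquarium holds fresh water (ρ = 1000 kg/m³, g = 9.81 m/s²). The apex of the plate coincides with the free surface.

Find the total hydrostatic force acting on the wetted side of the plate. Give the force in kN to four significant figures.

F ≈ 21.49 kN

γ = ρg = 1000 × 9.81 = 9810 N/m³ = 9.81 kN/m³.
Let θ = 25.2° be the plate's angle to the horizontal; measure y along the incline from where the plane meets the free surface. Vertical depth h = y·sinθ with sinθ = 0.425779.
With the apex up, the centroid sits 2h/3 = 2 × 2.1/3 = 1.4 m below the apex, so y_c = 1.4 m and h_c = 1.4 × 0.425779 = 0.596091 m.
A = ½ × 3.5 × 2.1 = 3.675 m².
Resultant F = γ·h_c·A = 9.81 × 0.596091 × 3.675 = 21.4901 kN.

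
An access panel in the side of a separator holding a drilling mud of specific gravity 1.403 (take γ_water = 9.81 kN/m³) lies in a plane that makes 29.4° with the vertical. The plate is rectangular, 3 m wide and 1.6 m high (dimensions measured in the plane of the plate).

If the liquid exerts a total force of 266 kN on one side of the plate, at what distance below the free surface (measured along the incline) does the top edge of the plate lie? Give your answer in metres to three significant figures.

γ = 1.403 × 9.81 = 13.76343 kN/m³.
A = 3 × 1.6 = 4.8 m².
From F = γ·h_c·A, the centroid depth is h_c = 266/(13.76343 × 4.8) = 4.02637 m.
The plate makes 29.4° with the vertical, i.e. θ = 90° − 29.4° = 60.6° to the horizontal. Measuring y along the incline from the free-surface line, vertical depth h = y·sinθ with sinθ = 0.871214.
Along the incline, y_c = h_c/sinθ = 4.02637/0.871214 = 4.62156 m.
The centroid lies 1.6/2 = 0.8 m below the top edge, so the top edge sits at y_top = 4.62156 − 0.8 = 3.82156 m along the incline.

y_top ≈ 3.82 m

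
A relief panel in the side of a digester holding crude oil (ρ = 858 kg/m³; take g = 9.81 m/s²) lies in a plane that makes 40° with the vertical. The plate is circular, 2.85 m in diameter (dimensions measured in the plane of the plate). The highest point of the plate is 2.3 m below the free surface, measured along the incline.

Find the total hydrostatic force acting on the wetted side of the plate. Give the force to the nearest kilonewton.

γ = ρg = 858 × 9.81 / 1000 = 8.41698 kN/m³.
The plate makes 40° with the vertical, i.e. θ = 90° − 40° = 50° to the horizontal. Measuring y along the incline from the free-surface line, vertical depth h = y·sinθ with sinθ = 0.766044.
The centroid is at the centre, 1.425 m below the top of the plate, so y_c = 2.3 + 1.425 = 3.725 m and h_c = 3.725 × 0.766044 = 2.85351 m.
A = π(1.425)² = 6.3794 m².
Resultant F = γ·h_c·A = 8.41698 × 2.85351 × 6.3794 = 153.22 kN.

F ≈ 153 kN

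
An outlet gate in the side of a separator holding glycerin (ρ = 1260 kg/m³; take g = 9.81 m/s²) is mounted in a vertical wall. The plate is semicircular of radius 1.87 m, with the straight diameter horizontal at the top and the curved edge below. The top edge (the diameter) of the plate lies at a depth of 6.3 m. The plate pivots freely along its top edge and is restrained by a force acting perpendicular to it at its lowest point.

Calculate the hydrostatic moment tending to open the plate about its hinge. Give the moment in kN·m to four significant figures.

M ≈ 398.8 kN·m

γ = ρg = 1260 × 9.81 / 1000 = 12.3606 kN/m³.
The centroid of a semicircle lies 4r/(3π) = 0.793653 m from the diameter, here below the top edge, so the centroid depth is h_c = 6.3 + 0.793653 = 7.09365 m.
A = πr²/2 = π × 1.87²/2 = 5.49292 m².
Resultant F = γ·h_c·A = 12.3606 × 7.09365 × 5.49292 = 481.629 kN.
I_c = (π/8 − 8/(9π))·r⁴ = 0.109757 × 1.87⁴ = 1.34214 m⁴.
Centre of pressure: y_p = y_c + I_c/(y_c·A) = 7.09365 + 1.34214/(7.09365 × 5.49292) = 7.09365 + 0.0344449 = 7.12809 m along the plane.
The resultant acts 0.793653 + 0.0344449 = 0.828098 m (along the plate) below the hinge at the top edge, so the moment about the hinge is M = F × 0.828098 = 481.629 × 0.828098 = 398.836 kN·m.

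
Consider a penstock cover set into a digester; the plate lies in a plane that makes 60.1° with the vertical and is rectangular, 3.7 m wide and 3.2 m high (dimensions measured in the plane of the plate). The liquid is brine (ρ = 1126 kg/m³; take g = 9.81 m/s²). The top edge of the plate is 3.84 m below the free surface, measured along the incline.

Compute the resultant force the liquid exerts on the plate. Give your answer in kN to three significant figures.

γ = ρg = 1126 × 9.81 / 1000 = 11.04606 kN/m³.
The plate makes 60.1° with the vertical, i.e. θ = 90° − 60.1° = 29.9° to the horizontal. Measuring y along the incline from the free-surface line, vertical depth h = y·sinθ with sinθ = 0.498488.
The centroid lies 3.2/2 = 1.6 m below the top edge, so y_c = 3.84 + 1.6 = 5.44 m and h_c = 5.44 × 0.498488 = 2.71177 m.
A = 3.7 × 3.2 = 11.84 m².
Resultant F = γ·h_c·A = 11.04606 × 2.71177 × 11.84 = 354.66 kN.

F ≈ 355 kN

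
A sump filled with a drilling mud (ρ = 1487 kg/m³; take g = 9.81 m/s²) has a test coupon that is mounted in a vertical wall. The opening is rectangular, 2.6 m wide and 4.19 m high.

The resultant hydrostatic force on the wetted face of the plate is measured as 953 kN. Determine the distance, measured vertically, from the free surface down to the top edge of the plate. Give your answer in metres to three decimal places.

d_top ≈ 3.902 m

γ = ρg = 1487 × 9.81 / 1000 = 14.58747 kN/m³.
A = 2.6 × 4.19 = 10.894 m².
From F = γ·h_c·A, the centroid depth is h_c = 953/(14.58747 × 10.894) = 5.99688 m.
The centroid lies 4.19/2 = 2.095 m below the top edge, so the top edge sits at h_top = 5.99688 − 2.095 = 3.90188 m below the surface.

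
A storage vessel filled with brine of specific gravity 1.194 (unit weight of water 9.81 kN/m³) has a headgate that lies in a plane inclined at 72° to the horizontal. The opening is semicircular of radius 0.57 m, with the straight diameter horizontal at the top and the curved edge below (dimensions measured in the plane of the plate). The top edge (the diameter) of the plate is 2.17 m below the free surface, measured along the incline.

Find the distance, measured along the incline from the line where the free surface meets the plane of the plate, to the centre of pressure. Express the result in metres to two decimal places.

y_p = 2.42 m

γ = 1.194 × 9.81 = 11.71314 kN/m³.
Let θ = 72° be the plate's angle to the horizontal; measure y along the incline from where the plane meets the free surface. Vertical depth h = y·sinθ with sinθ = 0.951057.
The centroid of a semicircle lies 4r/(3π) = 0.241916 m from the diameter, here below the top edge, so y_c = 2.17 + 0.241916 = 2.41192 m and h_c = 2.41192 × 0.951057 = 2.29387 m.
A = πr²/2 = π × 0.57²/2 = 0.510352 m².
Resultant F = γ·h_c·A = 11.71314 × 2.29387 × 0.510352 = 13.7124 kN.
I_c = (π/8 − 8/(9π))·r⁴ = 0.109757 × 0.57⁴ = 0.011586 m⁴.
Centre of pressure: y_p = y_c + I_c/(y_c·A) = 2.41192 + 0.011586/(2.41192 × 0.510352) = 2.41192 + 0.00941241 = 2.42133 m along the plane.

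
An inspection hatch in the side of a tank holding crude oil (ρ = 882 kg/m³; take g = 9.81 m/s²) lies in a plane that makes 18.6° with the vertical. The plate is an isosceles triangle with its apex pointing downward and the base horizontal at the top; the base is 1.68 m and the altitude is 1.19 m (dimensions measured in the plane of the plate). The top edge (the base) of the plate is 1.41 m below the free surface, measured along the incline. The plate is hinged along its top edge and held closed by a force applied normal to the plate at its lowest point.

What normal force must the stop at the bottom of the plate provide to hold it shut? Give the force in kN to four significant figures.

P ≈ 5.478 kN

γ = ρg = 882 × 9.81 / 1000 = 8.65242 kN/m³.
The plate makes 18.6° with the vertical, i.e. θ = 90° − 18.6° = 71.4° to the horizontal. Measuring y along the incline from the free-surface line, vertical depth h = y·sinθ with sinθ = 0.947768.
With the apex down, the centroid sits h/3 = 1.19/3 = 0.396667 m below the base (the top edge), so y_c = 1.41 + 0.396667 = 1.80667 m and h_c = 1.80667 × 0.947768 = 1.7123 m.
A = ½ × 1.68 × 1.19 = 0.9996 m².
Resultant F = γ·h_c·A = 8.65242 × 1.7123 × 0.9996 = 14.8096 kN.
I_c = b·h³/36 = 1.68 × 1.19³/36 = 0.0786408 m⁴.
Centre of pressure: y_p = y_c + I_c/(y_c·A) = 1.80667 + 0.0786408/(1.80667 × 0.9996) = 1.80667 + 0.0435455 = 1.85022 m along the plane.
The resultant acts 0.396667 + 0.0435455 = 0.440213 m (along the plate) below the hinge at the top edge, so the moment about the hinge is M = F × 0.440213 = 14.8096 × 0.440213 = 6.51938 kN·m.
A normal force at the bottom, 1.19 m from the hinge, must supply this moment: P = 6.51938/1.19 = 5.47847 kN.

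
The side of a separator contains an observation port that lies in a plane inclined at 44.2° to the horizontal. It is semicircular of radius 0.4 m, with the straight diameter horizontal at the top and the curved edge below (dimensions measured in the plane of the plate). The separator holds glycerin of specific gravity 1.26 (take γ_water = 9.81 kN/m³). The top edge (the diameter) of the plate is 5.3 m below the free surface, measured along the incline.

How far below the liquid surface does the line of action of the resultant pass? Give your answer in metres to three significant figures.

γ = 1.26 × 9.81 = 12.3606 kN/m³.
Let θ = 44.2° be the plate's angle to the horizontal; measure y along the incline from where the plane meets the free surface. Vertical depth h = y·sinθ with sinθ = 0.697165.
The centroid of a semicircle lies 4r/(3π) = 0.169765 m from the diameter, here below the top edge, so y_c = 5.3 + 0.169765 = 5.46976 m and h_c = 5.46976 × 0.697165 = 3.81333 m.
A = πr²/2 = π × 0.4²/2 = 0.251327 m².
Resultant F = γ·h_c·A = 12.3606 × 3.81333 × 0.251327 = 11.8463 kN.
I_c = (π/8 − 8/(9π))·r⁴ = 0.109757 × 0.4⁴ = 0.00280978 m⁴.
Centre of pressure: y_p = y_c + I_c/(y_c·A) = 5.46976 + 0.00280978/(5.46976 × 0.251327) = 5.46976 + 0.00204392 = 5.4718 m along the plane.
Vertically, h_p = y_p·sinθ = 5.4718 × 0.697165 = 3.81475 m.

h_p = 3.81 m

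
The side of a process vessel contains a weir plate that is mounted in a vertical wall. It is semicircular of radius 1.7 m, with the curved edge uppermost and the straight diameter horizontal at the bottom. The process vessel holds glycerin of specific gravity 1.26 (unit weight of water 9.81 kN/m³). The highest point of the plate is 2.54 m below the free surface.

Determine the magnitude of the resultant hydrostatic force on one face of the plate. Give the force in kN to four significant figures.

F ≈ 197.4 kN

γ = 1.26 × 9.81 = 12.3606 kN/m³.
The centroid lies 4r/(3π) = 0.721502 m above the diameter, so r − 4r/(3π) = 1.7 − 0.721502 = 0.978498 m below the topmost point, so the centroid depth is h_c = 2.54 + 0.978498 = 3.5185 m.
A = πr²/2 = π × 1.7²/2 = 4.5396 m².
Resultant F = γ·h_c·A = 12.3606 × 3.5185 × 4.5396 = 197.431 kN.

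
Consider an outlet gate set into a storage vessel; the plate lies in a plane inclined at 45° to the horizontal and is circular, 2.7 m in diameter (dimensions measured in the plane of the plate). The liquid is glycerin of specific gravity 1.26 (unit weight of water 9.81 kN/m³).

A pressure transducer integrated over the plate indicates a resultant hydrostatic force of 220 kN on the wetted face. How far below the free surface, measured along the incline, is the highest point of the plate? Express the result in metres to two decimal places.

y_top ≈ 3.05 m

γ = 1.26 × 9.81 = 12.3606 kN/m³.
A = π(1.35)² = 5.72555 m².
From F = γ·h_c·A, the centroid depth is h_c = 220/(12.3606 × 5.72555) = 3.10861 m.
Let θ = 45° be the plate's angle to the horizontal; measure y along the incline from where the plane meets the free surface. Vertical depth h = y·sinθ with sinθ = 0.707107.
Along the incline, y_c = h_c/sinθ = 3.10861/0.707107 = 4.39624 m.
The centroid is at the centre, 1.35 m below the top of the plate, so the highest point sits at y_top = 4.39624 − 1.35 = 3.04624 m along the incline.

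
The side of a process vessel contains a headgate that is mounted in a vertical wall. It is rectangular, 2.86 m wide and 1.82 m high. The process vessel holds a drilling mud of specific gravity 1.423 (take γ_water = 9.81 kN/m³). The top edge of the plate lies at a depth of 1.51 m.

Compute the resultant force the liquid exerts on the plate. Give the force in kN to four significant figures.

γ = 1.423 × 9.81 = 13.95963 kN/m³.
The centroid lies 1.82/2 = 0.91 m below the top edge, so the centroid depth is h_c = 1.51 + 0.91 = 2.42 m.
A = 2.86 × 1.82 = 5.2052 m².
Resultant F = γ·h_c·A = 13.95963 × 2.42 × 5.2052 = 175.844 kN.

F ≈ 175.8 kN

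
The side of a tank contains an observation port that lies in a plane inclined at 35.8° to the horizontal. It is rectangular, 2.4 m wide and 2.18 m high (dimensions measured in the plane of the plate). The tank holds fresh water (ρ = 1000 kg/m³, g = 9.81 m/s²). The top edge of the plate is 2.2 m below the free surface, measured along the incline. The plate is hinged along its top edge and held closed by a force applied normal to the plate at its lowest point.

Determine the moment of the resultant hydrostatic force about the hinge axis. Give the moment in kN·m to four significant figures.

γ = ρg = 1000 × 9.81 = 9810 N/m³ = 9.81 kN/m³.
Let θ = 35.8° be the plate's angle to the horizontal; measure y along the incline from where the plane meets the free surface. Vertical depth h = y·sinθ with sinθ = 0.584958.
The centroid lies 2.18/2 = 1.09 m below the top edge, so y_c = 2.2 + 1.09 = 3.29 m and h_c = 3.29 × 0.584958 = 1.92451 m.
A = 2.4 × 2.18 = 5.232 m².
Resultant F = γ·h_c·A = 9.81 × 1.92451 × 5.232 = 98.7772 kN.
I_c = b·h³/12 = 2.4 × 2.18³/12 = 2.07205 m⁴.
Centre of pressure: y_p = y_c + I_c/(y_c·A) = 3.29 + 2.07205/(3.29 × 5.232) = 3.29 + 0.120375 = 3.41038 m along the plane.
The resultant acts 1.09 + 0.120375 = 1.21037 m (along the plate) below the hinge at the top edge, so the moment about the hinge is M = F × 1.21037 = 98.7772 × 1.21037 = 119.557 kN·m.

M ≈ 119.6 kN·m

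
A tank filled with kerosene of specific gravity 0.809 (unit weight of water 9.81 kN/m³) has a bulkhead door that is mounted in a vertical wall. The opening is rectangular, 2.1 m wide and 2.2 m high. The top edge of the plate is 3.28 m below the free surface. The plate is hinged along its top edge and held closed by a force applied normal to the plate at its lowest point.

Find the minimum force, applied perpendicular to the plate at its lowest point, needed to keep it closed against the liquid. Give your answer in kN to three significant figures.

γ = 0.809 × 9.81 = 7.93629 kN/m³.
The centroid lies 2.2/2 = 1.1 m below the top edge, so the centroid depth is h_c = 3.28 + 1.1 = 4.38 m.
A = 2.1 × 2.2 = 4.62 m².
Resultant F = γ·h_c·A = 7.93629 × 4.38 × 4.62 = 160.596 kN.
I_c = b·h³/12 = 2.1 × 2.2³/12 = 1.8634 m⁴.
Centre of pressure: y_p = y_c + I_c/(y_c·A) = 4.38 + 1.8634/(4.38 × 4.62) = 4.38 + 0.0920852 = 4.47209 m along the plane.
The resultant acts 1.1 + 0.0920852 = 1.19209 m (along the plate) below the hinge at the top edge, so the moment about the hinge is M = F × 1.19209 = 160.596 × 1.19209 = 191.445 kN·m.
A normal force at the bottom, 2.2 m from the hinge, must supply this moment: P = 191.445/2.2 = 87.0205 kN.

P ≈ 87.0 kN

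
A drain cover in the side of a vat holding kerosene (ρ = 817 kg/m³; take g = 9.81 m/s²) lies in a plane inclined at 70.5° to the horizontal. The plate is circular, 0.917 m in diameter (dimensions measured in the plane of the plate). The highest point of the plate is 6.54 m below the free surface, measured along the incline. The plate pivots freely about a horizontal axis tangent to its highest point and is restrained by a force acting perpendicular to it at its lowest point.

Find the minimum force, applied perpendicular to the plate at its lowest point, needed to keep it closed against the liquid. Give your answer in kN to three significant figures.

P ≈ 17.7 kN

γ = ρg = 817 × 9.81 / 1000 = 8.01477 kN/m³.
Let θ = 70.5° be the plate's angle to the horizontal; measure y along the incline from where the plane meets the free surface. Vertical depth h = y·sinθ with sinθ = 0.942641.
The centroid is at the centre, 0.4585 m below the top of the plate, so y_c = 6.54 + 0.4585 = 6.9985 m and h_c = 6.9985 × 0.942641 = 6.59707 m.
A = π(0.4585)² = 0.660433 m².
Resultant F = γ·h_c·A = 8.01477 × 6.59707 × 0.660433 = 34.9197 kN.
I_c = πr⁴/4 = π × 0.4585⁴/4 = 0.0347094 m⁴.
Centre of pressure: y_p = y_c + I_c/(y_c·A) = 6.9985 + 0.0347094/(6.9985 × 0.660433) = 6.9985 + 0.00750954 = 7.00601 m along the plane.
The resultant acts 0.4585 + 0.00750954 = 0.46601 m (along the plate) below the hinge at the top edge, so the moment about the hinge is M = F × 0.46601 = 34.9197 × 0.46601 = 16.2729 kN·m.
A normal force at the bottom, 0.917 m from the hinge, must supply this moment: P = 16.2729/0.917 = 17.7458 kN.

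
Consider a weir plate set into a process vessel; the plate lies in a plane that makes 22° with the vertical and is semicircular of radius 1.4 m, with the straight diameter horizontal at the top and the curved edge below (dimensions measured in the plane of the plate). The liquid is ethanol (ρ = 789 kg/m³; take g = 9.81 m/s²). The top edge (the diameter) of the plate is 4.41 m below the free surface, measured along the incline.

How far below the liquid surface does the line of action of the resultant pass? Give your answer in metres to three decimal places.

γ = ρg = 789 × 9.81 / 1000 = 7.74009 kN/m³.
The plate makes 22° with the vertical, i.e. θ = 90° − 22° = 68° to the horizontal. Measuring y along the incline from the free-surface line, vertical depth h = y·sinθ with sinθ = 0.927184.
The centroid of a semicircle lies 4r/(3π) = 0.594178 m from the diameter, here below the top edge, so y_c = 4.41 + 0.594178 = 5.00418 m and h_c = 5.00418 × 0.927184 = 4.6398 m.
A = πr²/2 = π × 1.4²/2 = 3.07876 m².
Resultant F = γ·h_c·A = 7.74009 × 4.6398 × 3.07876 = 110.566 kN.
I_c = (π/8 − 8/(9π))·r⁴ = 0.109757 × 1.4⁴ = 0.421642 m⁴.
Centre of pressure: y_p = y_c + I_c/(y_c·A) = 5.00418 + 0.421642/(5.00418 × 3.07876) = 5.00418 + 0.0273675 = 5.03155 m along the plane.
Vertically, h_p = y_p·sinθ = 5.03155 × 0.927184 = 4.66517 m.

h_p = 4.665 m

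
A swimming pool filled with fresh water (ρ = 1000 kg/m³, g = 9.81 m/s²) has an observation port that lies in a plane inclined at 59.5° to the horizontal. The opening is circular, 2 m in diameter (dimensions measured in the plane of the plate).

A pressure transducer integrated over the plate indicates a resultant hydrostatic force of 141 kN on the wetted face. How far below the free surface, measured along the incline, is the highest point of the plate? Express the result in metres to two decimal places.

y_top ≈ 4.31 m

γ = ρg = 1000 × 9.81 = 9810 N/m³ = 9.81 kN/m³.
A = π(1)² = 3.14159 m².
From F = γ·h_c·A, the centroid depth is h_c = 141/(9.81 × 3.14159) = 4.5751 m.
Let θ = 59.5° be the plate's angle to the horizontal; measure y along the incline from where the plane meets the free surface. Vertical depth h = y·sinθ with sinθ = 0.861629.
Along the incline, y_c = h_c/sinθ = 4.5751/0.861629 = 5.30983 m.
The centroid is at the centre, 1 m below the top of the plate, so the highest point sits at y_top = 5.30983 − 1 = 4.30983 m along the incline.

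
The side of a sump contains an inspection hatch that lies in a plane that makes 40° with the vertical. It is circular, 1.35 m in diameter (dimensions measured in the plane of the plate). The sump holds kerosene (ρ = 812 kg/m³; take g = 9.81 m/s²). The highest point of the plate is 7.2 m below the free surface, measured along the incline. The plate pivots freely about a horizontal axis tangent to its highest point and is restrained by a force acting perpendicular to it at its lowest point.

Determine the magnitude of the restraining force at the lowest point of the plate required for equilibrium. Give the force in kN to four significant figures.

P ≈ 35.13 kN

γ = ρg = 812 × 9.81 / 1000 = 7.96572 kN/m³.
The plate makes 40° with the vertical, i.e. θ = 90° − 40° = 50° to the horizontal. Measuring y along the incline from the free-surface line, vertical depth h = y·sinθ with sinθ = 0.766044.
The centroid is at the centre, 0.675 m below the top of the plate, so y_c = 7.2 + 0.675 = 7.875 m and h_c = 7.875 × 0.766044 = 6.0326 m.
A = π(0.675)² = 1.43139 m².
Resultant F = γ·h_c·A = 7.96572 × 6.0326 × 1.43139 = 68.784 kN.
I_c = πr⁴/4 = π × 0.675⁴/4 = 0.163044 m⁴.
Centre of pressure: y_p = y_c + I_c/(y_c·A) = 7.875 + 0.163044/(7.875 × 1.43139) = 7.875 + 0.0144643 = 7.88946 m along the plane.
The resultant acts 0.675 + 0.0144643 = 0.689464 m (along the plate) below the hinge at the top edge, so the moment about the hinge is M = F × 0.689464 = 68.784 × 0.689464 = 47.4241 kN·m.
A normal force at the bottom, 1.35 m from the hinge, must supply this moment: P = 47.4241/1.35 = 35.129 kN.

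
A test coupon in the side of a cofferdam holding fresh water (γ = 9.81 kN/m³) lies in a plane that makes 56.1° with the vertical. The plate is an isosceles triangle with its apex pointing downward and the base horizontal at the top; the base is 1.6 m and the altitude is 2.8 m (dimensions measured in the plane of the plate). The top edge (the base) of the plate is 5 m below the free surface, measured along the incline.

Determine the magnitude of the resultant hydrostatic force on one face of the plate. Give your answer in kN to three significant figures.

γ = 9.81 kN/m³.
The plate makes 56.1° with the vertical, i.e. θ = 90° − 56.1° = 33.9° to the horizontal. Measuring y along the incline from the free-surface line, vertical depth h = y·sinθ with sinθ = 0.557745.
With the apex down, the centroid sits h/3 = 2.8/3 = 0.933333 m below the base (the top edge), so y_c = 5 + 0.933333 = 5.93333 m and h_c = 5.93333 × 0.557745 = 3.30929 m.
A = ½ × 1.6 × 2.8 = 2.24 m².
Resultant F = γ·h_c·A = 9.81 × 3.30929 × 2.24 = 72.7197 kN.

F ≈ 72.7 kN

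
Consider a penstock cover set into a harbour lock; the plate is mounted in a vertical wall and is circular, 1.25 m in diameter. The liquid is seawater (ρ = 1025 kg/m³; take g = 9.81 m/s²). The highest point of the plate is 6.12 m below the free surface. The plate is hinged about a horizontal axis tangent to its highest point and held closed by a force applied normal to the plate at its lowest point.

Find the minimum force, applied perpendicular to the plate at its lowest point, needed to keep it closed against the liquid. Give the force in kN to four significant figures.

P ≈ 42.58 kN

γ = ρg = 1025 × 9.81 / 1000 = 10.05525 kN/m³.
The centroid is at the centre, 0.625 m below the top of the plate, so the centroid depth is h_c = 6.12 + 0.625 = 6.745 m.
A = π(0.625)² = 1.22718 m².
Resultant F = γ·h_c·A = 10.05525 × 6.745 × 1.22718 = 83.2306 kN.
I_c = πr⁴/4 = π × 0.625⁴/4 = 0.119842 m⁴.
Centre of pressure: y_p = y_c + I_c/(y_c·A) = 6.745 + 0.119842/(6.745 × 1.22718) = 6.745 + 0.0144783 = 6.75948 m along the plane.
The resultant acts 0.625 + 0.0144783 = 0.639478 m (along the plate) below the hinge at the top edge, so the moment about the hinge is M = F × 0.639478 = 83.2306 × 0.639478 = 53.2241 kN·m.
A normal force at the bottom, 1.25 m from the hinge, must supply this moment: P = 53.2241/1.25 = 42.5793 kN.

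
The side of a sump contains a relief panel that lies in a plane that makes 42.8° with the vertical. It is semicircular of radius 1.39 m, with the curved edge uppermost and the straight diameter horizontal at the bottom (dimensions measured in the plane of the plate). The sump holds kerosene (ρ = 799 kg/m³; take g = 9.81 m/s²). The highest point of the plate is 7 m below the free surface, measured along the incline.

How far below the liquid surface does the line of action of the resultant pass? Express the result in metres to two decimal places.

γ = ρg = 799 × 9.81 / 1000 = 7.83819 kN/m³.
The plate makes 42.8° with the vertical, i.e. θ = 90° − 42.8° = 47.2° to the horizontal. Measuring y along the incline from the free-surface line, vertical depth h = y·sinθ with sinθ = 0.733730.
The centroid lies 4r/(3π) = 0.589934 m above the diameter, so r − 4r/(3π) = 1.39 − 0.589934 = 0.800066 m below the topmost point, so y_c = 7 + 0.800066 = 7.80007 m and h_c = 7.80007 × 0.733730 = 5.72315 m.
A = πr²/2 = π × 1.39²/2 = 3.03494 m².
Resultant F = γ·h_c·A = 7.83819 × 5.72315 × 3.03494 = 136.145 kN.
I_c = (π/8 − 8/(9π))·r⁴ = 0.109757 × 1.39⁴ = 0.409724 m⁴.
Centre of pressure: y_p = y_c + I_c/(y_c·A) = 7.80007 + 0.409724/(7.80007 × 3.03494) = 7.80007 + 0.0173078 = 7.81738 m along the plane.
Vertically, h_p = y_p·sinθ = 7.81738 × 0.733730 = 5.73585 m.

h_p = 5.74 m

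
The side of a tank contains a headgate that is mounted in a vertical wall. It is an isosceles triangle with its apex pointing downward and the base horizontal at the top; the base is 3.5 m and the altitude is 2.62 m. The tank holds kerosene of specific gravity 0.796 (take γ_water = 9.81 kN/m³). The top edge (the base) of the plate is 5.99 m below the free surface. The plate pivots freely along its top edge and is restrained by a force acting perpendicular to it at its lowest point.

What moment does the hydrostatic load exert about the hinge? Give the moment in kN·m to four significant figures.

M ≈ 228.3 kN·m

γ = 0.796 × 9.81 = 7.80876 kN/m³.
With the apex down, the centroid sits h/3 = 2.62/3 = 0.873333 m below the base (the top edge), so the centroid depth is h_c = 5.99 + 0.873333 = 6.86333 m.
A = ½ × 3.5 × 2.62 = 4.585 m².
Resultant F = γ·h_c·A = 7.80876 × 6.86333 × 4.585 = 245.729 kN.
I_c = b·h³/36 = 3.5 × 2.62³/36 = 1.74852 m⁴.
Centre of pressure: y_p = y_c + I_c/(y_c·A) = 6.86333 + 1.74852/(6.86333 × 4.585) = 6.86333 + 0.0555644 = 6.91889 m along the plane.
The resultant acts 0.873333 + 0.0555644 = 0.928897 m (along the plate) below the hinge at the top edge, so the moment about the hinge is M = F × 0.928897 = 245.729 × 0.928897 = 228.257 kN·m.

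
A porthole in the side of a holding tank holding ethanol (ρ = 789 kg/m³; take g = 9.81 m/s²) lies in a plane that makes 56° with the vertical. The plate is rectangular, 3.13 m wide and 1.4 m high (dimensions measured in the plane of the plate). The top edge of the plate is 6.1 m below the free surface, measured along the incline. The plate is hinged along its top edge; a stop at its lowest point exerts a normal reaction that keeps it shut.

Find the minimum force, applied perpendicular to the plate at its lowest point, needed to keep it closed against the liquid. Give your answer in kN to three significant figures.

P ≈ 66.7 kN

γ = ρg = 789 × 9.81 / 1000 = 7.74009 kN/m³.
The plate makes 56° with the vertical, i.e. θ = 90° − 56° = 34° to the horizontal. Measuring y along the incline from the free-surface line, vertical depth h = y·sinθ with sinθ = 0.559193.
The centroid lies 1.4/2 = 0.7 m below the top edge, so y_c = 6.1 + 0.7 = 6.8 m and h_c = 6.8 × 0.559193 = 3.80251 m.
A = 3.13 × 1.4 = 4.382 m².
Resultant F = γ·h_c·A = 7.74009 × 3.80251 × 4.382 = 128.97 kN.
I_c = b·h³/12 = 3.13 × 1.4³/12 = 0.715727 m⁴.
Centre of pressure: y_p = y_c + I_c/(y_c·A) = 6.8 + 0.715727/(6.8 × 4.382) = 6.8 + 0.0240196 = 6.82402 m along the plane.
The resultant acts 0.7 + 0.0240196 = 0.72402 m (along the plate) below the hinge at the top edge, so the moment about the hinge is M = F × 0.72402 = 128.97 × 0.72402 = 93.3769 kN·m.
A normal force at the bottom, 1.4 m from the hinge, must supply this moment: P = 93.3769/1.4 = 66.6978 kN.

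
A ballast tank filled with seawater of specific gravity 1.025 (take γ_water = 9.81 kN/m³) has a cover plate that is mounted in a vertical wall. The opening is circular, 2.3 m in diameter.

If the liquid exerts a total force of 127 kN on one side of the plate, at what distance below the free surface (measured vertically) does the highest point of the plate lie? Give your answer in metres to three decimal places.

γ = 1.025 × 9.81 = 10.05525 kN/m³.
A = π(1.15)² = 4.15476 m².
From F = γ·h_c·A, the centroid depth is h_c = 127/(10.05525 × 4.15476) = 3.03994 m.
The centroid is at the centre, 1.15 m below the top of the plate, so the highest point sits at h_top = 3.03994 − 1.15 = 1.88994 m below the surface.

d_top ≈ 1.890 m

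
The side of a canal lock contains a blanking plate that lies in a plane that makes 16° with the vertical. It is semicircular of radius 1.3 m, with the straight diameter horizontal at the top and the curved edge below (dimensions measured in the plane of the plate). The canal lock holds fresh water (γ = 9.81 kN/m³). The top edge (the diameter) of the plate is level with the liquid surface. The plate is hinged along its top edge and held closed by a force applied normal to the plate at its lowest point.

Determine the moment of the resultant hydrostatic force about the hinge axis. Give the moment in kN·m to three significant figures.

M ≈ 10.6 kN·m

γ = 9.81 kN/m³.
The plate makes 16° with the vertical, i.e. θ = 90° − 16° = 74° to the horizontal. Measuring y along the incline from the free-surface line, vertical depth h = y·sinθ with sinθ = 0.961262.
The centroid of a semicircle lies 4r/(3π) = 0.551737 m from the diameter, here below the top edge, so y_c = 0.551737 m and h_c = 0.551737 × 0.961262 = 0.530364 m.
A = πr²/2 = π × 1.3²/2 = 2.65465 m².
Resultant F = γ·h_c·A = 9.81 × 0.530364 × 2.65465 = 13.8118 kN.
I_c = (π/8 − 8/(9π))·r⁴ = 0.109757 × 1.3⁴ = 0.313477 m⁴.
Centre of pressure: y_p = y_c + I_c/(y_c·A) = 0.551737 + 0.313477/(0.551737 × 2.65465) = 0.551737 + 0.214026 = 0.765763 m along the plane.
The resultant acts 0.551737 + 0.214026 = 0.765763 m (along the plate) below the hinge at the top edge, so the moment about the hinge is M = F × 0.765763 = 13.8118 × 0.765763 = 10.5766 kN·m.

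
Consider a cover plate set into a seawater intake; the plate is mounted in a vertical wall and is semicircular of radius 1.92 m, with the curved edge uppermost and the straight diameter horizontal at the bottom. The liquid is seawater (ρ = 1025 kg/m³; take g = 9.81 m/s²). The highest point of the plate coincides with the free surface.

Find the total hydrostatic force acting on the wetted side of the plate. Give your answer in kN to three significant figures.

F ≈ 64.3 kN

γ = ρg = 1025 × 9.81 / 1000 = 10.05525 kN/m³.
The centroid lies 4r/(3π) = 0.814873 m above the diameter, so r − 4r/(3π) = 1.92 − 0.814873 = 1.10513 m below the topmost point, so the centroid depth is h_c = 1.10513 m.
A = πr²/2 = π × 1.92²/2 = 5.79058 m².
Resultant F = γ·h_c·A = 10.05525 × 1.10513 × 5.79058 = 64.347 kN.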